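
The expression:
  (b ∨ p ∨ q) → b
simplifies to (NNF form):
b ∨ (¬p ∧ ¬q)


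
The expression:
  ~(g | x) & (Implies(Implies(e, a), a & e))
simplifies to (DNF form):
e & ~g & ~x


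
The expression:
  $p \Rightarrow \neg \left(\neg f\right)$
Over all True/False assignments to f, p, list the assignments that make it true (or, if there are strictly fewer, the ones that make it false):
is false only for:
  f=False, p=True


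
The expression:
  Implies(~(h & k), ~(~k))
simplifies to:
k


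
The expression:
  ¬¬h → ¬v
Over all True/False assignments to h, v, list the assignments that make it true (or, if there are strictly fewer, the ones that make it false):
is false only for:
  h=True, v=True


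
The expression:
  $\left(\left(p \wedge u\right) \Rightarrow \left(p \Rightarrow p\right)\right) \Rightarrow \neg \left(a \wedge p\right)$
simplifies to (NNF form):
$\neg a \vee \neg p$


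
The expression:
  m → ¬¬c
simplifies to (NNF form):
c ∨ ¬m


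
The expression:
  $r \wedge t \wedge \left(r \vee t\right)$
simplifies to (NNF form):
$r \wedge t$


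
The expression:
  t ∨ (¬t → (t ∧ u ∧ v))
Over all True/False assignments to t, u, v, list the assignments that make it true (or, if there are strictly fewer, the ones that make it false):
is true only for:
  t=True, u=False, v=False;
  t=True, u=False, v=True;
  t=True, u=True, v=False;
  t=True, u=True, v=True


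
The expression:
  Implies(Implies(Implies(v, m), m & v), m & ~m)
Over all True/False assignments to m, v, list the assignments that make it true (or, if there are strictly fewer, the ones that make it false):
is true only for:
  m=False, v=False;
  m=True, v=False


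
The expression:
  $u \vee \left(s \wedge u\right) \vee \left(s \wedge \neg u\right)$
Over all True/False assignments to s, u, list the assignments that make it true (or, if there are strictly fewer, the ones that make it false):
is false only for:
  s=False, u=False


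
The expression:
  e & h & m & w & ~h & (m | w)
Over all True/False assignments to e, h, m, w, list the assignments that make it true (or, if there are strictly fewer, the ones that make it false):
is never true.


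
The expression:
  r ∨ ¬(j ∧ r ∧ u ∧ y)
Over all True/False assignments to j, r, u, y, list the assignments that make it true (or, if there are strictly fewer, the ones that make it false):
is always true.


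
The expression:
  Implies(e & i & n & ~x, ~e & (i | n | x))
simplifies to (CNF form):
x | ~e | ~i | ~n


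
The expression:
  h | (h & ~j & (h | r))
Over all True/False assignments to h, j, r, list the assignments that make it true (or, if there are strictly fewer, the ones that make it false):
is true only for:
  h=True, j=False, r=False;
  h=True, j=False, r=True;
  h=True, j=True, r=False;
  h=True, j=True, r=True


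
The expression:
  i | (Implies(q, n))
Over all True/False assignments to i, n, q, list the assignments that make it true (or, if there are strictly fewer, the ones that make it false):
is false only for:
  i=False, n=False, q=True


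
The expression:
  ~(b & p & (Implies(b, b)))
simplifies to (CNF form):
~b | ~p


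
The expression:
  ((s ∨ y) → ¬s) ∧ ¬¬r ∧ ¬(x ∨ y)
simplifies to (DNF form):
r ∧ ¬s ∧ ¬x ∧ ¬y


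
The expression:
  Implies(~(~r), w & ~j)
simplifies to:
~r | (w & ~j)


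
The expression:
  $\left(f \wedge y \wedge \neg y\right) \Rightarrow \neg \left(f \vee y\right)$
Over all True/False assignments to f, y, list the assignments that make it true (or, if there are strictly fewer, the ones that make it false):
is always true.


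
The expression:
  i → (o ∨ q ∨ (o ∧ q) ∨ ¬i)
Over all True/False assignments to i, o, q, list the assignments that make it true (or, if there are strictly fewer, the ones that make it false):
is false only for:
  i=True, o=False, q=False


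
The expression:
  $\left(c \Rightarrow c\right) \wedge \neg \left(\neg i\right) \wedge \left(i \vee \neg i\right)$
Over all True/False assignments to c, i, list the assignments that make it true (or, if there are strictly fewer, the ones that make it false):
is true only for:
  c=False, i=True;
  c=True, i=True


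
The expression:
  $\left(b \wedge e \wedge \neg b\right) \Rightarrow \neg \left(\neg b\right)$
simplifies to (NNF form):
$\text{True}$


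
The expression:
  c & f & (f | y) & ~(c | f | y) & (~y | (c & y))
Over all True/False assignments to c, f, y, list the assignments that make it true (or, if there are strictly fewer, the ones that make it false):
is never true.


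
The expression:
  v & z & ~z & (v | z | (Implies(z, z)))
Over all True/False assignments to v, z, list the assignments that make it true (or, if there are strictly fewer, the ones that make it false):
is never true.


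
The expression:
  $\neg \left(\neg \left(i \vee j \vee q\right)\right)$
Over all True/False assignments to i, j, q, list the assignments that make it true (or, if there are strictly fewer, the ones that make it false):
is false only for:
  i=False, j=False, q=False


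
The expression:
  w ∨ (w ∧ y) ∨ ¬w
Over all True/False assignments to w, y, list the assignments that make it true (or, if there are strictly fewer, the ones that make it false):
is always true.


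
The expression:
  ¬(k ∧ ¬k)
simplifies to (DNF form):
True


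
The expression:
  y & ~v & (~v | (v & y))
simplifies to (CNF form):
y & ~v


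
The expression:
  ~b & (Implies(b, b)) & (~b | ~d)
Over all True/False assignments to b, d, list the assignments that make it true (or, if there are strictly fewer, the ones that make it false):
is true only for:
  b=False, d=False;
  b=False, d=True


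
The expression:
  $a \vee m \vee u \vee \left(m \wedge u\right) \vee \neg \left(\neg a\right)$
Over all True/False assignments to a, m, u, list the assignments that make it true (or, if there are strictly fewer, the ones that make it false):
is false only for:
  a=False, m=False, u=False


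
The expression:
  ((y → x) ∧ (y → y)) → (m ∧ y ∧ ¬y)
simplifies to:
y ∧ ¬x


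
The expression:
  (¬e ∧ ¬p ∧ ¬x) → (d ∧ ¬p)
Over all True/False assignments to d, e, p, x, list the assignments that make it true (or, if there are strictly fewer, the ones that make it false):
is false only for:
  d=False, e=False, p=False, x=False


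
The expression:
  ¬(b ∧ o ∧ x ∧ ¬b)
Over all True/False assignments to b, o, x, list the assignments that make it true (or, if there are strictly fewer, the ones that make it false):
is always true.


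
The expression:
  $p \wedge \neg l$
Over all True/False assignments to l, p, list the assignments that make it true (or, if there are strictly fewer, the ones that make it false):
is true only for:
  l=False, p=True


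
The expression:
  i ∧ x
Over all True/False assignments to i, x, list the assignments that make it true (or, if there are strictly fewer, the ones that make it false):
is true only for:
  i=True, x=True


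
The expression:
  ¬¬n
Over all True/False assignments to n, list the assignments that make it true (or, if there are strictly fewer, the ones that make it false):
is true only for:
  n=True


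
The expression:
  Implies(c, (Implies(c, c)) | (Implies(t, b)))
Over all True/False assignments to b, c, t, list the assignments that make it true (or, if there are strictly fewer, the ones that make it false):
is always true.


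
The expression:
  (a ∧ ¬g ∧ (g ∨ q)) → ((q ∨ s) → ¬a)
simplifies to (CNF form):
g ∨ ¬a ∨ ¬q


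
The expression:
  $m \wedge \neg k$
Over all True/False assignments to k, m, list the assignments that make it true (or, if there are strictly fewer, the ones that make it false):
is true only for:
  k=False, m=True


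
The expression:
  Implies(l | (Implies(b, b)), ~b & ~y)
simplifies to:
~b & ~y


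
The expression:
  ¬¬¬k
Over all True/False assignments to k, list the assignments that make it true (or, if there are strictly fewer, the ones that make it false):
is true only for:
  k=False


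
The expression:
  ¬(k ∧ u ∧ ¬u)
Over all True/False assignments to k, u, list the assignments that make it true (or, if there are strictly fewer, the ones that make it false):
is always true.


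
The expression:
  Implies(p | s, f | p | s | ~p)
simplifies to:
True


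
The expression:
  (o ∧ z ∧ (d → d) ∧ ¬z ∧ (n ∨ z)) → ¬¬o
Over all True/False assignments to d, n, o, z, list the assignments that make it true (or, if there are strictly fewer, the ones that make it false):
is always true.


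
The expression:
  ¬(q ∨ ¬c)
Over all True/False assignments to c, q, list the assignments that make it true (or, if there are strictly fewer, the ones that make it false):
is true only for:
  c=True, q=False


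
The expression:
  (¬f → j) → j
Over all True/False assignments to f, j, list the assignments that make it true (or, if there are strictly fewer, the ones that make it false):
is false only for:
  f=True, j=False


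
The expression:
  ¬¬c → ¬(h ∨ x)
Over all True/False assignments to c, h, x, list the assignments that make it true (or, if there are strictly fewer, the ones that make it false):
is false only for:
  c=True, h=False, x=True;
  c=True, h=True, x=False;
  c=True, h=True, x=True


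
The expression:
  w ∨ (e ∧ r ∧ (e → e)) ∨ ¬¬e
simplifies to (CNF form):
e ∨ w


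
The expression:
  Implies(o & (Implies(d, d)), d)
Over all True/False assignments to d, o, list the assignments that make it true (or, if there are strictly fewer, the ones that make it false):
is false only for:
  d=False, o=True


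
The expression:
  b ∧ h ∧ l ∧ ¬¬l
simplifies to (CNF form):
b ∧ h ∧ l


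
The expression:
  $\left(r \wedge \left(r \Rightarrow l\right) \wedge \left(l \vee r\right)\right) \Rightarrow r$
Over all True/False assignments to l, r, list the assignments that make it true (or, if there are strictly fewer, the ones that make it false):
is always true.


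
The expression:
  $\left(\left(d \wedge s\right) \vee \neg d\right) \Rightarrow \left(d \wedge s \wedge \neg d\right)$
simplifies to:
$d \wedge \neg s$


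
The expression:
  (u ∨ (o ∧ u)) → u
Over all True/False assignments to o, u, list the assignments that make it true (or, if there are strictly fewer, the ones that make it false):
is always true.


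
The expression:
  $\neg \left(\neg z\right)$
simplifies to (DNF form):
$z$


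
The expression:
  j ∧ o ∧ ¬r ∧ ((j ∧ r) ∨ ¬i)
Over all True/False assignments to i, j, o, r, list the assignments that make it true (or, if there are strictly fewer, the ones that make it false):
is true only for:
  i=False, j=True, o=True, r=False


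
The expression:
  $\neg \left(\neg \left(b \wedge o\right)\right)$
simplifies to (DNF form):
$b \wedge o$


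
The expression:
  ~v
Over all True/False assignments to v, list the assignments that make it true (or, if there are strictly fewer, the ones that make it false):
is true only for:
  v=False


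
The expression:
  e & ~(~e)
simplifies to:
e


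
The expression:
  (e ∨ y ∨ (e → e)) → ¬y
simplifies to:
¬y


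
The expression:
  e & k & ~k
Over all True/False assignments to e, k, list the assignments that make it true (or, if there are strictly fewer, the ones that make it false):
is never true.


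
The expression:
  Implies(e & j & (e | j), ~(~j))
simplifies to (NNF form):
True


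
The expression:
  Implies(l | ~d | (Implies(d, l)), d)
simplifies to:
d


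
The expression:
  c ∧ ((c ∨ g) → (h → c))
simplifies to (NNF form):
c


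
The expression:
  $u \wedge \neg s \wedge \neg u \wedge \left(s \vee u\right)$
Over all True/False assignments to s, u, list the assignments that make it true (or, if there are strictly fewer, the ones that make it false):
is never true.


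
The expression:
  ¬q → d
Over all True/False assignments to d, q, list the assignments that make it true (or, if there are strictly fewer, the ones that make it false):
is false only for:
  d=False, q=False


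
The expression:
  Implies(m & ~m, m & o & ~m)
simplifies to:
True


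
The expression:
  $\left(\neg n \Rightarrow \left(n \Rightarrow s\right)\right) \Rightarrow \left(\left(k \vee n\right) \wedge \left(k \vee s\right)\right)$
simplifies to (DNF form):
$k \vee \left(n \wedge s\right)$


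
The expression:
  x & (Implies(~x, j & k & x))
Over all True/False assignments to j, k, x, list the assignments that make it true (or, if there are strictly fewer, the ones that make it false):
is true only for:
  j=False, k=False, x=True;
  j=False, k=True, x=True;
  j=True, k=False, x=True;
  j=True, k=True, x=True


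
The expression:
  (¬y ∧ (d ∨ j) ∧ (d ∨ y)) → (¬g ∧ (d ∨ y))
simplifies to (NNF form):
y ∨ ¬d ∨ ¬g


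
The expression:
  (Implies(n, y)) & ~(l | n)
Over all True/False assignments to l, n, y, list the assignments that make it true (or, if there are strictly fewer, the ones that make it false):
is true only for:
  l=False, n=False, y=False;
  l=False, n=False, y=True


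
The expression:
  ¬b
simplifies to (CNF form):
¬b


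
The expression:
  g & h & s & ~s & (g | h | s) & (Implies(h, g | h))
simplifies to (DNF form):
False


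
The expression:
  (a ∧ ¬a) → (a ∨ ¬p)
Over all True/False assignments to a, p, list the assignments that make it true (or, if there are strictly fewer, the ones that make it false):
is always true.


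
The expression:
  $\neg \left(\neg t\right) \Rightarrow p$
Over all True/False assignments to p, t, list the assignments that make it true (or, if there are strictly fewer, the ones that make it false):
is false only for:
  p=False, t=True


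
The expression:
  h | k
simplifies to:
h | k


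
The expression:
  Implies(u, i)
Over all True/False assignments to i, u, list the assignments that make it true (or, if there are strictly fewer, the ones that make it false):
is false only for:
  i=False, u=True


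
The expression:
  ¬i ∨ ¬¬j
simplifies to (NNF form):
j ∨ ¬i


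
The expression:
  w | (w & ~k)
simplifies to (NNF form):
w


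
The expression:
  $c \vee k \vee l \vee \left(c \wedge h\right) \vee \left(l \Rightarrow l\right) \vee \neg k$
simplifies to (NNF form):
$\text{True}$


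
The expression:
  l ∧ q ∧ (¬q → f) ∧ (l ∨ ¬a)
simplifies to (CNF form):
l ∧ q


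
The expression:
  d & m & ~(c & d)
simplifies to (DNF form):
d & m & ~c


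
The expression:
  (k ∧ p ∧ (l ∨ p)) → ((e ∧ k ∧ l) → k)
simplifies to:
True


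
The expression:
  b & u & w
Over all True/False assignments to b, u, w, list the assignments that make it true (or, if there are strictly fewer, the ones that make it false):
is true only for:
  b=True, u=True, w=True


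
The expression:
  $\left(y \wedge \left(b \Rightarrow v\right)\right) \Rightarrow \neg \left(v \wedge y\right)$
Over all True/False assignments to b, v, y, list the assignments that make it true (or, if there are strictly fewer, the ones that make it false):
is false only for:
  b=False, v=True, y=True;
  b=True, v=True, y=True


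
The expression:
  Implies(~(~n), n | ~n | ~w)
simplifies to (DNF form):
True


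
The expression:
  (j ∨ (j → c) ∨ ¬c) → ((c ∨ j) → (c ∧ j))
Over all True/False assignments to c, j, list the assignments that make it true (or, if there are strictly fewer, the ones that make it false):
is true only for:
  c=False, j=False;
  c=True, j=True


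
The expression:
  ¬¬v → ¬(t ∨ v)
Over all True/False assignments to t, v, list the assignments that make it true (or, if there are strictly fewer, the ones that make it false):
is true only for:
  t=False, v=False;
  t=True, v=False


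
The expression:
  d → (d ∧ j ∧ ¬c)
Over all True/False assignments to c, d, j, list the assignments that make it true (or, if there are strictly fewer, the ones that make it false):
is false only for:
  c=False, d=True, j=False;
  c=True, d=True, j=False;
  c=True, d=True, j=True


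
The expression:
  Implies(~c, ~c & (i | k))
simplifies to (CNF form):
c | i | k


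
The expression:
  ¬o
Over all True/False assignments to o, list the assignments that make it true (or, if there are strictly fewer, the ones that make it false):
is true only for:
  o=False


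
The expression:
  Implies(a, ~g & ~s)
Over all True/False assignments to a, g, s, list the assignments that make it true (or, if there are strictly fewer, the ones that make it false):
is false only for:
  a=True, g=False, s=True;
  a=True, g=True, s=False;
  a=True, g=True, s=True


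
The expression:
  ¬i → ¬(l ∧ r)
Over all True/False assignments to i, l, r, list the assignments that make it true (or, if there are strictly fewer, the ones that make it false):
is false only for:
  i=False, l=True, r=True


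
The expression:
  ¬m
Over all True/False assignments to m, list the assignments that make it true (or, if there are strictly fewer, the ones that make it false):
is true only for:
  m=False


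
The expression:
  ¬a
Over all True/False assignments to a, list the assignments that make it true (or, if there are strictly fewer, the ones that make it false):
is true only for:
  a=False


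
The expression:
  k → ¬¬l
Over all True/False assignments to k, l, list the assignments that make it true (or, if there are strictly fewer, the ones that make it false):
is false only for:
  k=True, l=False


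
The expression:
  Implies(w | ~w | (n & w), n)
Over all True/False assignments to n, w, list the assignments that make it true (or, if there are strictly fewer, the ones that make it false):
is true only for:
  n=True, w=False;
  n=True, w=True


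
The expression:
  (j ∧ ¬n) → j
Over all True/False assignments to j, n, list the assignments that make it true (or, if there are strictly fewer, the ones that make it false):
is always true.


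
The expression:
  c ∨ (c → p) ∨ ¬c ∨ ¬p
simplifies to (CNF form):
True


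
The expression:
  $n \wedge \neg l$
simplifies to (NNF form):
$n \wedge \neg l$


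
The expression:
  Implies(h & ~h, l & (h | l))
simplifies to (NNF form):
True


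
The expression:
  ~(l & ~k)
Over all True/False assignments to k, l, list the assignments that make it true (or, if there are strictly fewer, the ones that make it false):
is false only for:
  k=False, l=True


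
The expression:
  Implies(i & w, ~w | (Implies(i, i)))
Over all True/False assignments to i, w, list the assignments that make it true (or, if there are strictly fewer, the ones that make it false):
is always true.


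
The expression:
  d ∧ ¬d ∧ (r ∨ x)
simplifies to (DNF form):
False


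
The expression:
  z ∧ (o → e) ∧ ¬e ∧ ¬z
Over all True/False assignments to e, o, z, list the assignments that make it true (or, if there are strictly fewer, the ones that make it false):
is never true.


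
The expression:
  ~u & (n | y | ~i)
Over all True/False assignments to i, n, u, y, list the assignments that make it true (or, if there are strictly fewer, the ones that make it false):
is true only for:
  i=False, n=False, u=False, y=False;
  i=False, n=False, u=False, y=True;
  i=False, n=True, u=False, y=False;
  i=False, n=True, u=False, y=True;
  i=True, n=False, u=False, y=True;
  i=True, n=True, u=False, y=False;
  i=True, n=True, u=False, y=True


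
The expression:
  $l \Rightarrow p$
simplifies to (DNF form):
$p \vee \neg l$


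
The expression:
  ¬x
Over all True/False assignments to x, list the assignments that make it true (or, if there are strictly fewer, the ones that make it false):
is true only for:
  x=False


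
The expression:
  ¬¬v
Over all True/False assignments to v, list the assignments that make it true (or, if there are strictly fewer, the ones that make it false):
is true only for:
  v=True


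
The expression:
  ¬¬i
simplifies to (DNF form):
i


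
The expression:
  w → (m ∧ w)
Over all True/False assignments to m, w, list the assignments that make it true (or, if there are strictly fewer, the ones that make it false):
is false only for:
  m=False, w=True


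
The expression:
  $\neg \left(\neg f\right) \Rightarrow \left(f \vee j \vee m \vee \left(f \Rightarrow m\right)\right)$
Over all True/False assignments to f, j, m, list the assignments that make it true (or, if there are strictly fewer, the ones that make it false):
is always true.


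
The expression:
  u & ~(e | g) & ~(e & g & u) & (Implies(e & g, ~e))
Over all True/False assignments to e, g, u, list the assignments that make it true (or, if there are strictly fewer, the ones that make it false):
is true only for:
  e=False, g=False, u=True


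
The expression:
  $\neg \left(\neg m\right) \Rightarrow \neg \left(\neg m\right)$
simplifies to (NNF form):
$\text{True}$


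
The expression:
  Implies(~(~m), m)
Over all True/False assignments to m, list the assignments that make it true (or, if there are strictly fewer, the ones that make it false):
is always true.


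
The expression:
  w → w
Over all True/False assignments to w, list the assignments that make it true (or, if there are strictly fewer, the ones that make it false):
is always true.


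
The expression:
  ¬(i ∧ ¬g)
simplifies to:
g ∨ ¬i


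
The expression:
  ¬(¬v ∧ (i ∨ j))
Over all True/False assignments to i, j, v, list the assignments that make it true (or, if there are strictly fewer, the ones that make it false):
is false only for:
  i=False, j=True, v=False;
  i=True, j=False, v=False;
  i=True, j=True, v=False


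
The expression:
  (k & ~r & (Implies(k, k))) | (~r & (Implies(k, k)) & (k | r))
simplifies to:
k & ~r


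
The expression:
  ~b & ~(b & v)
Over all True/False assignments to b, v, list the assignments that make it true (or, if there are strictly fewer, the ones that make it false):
is true only for:
  b=False, v=False;
  b=False, v=True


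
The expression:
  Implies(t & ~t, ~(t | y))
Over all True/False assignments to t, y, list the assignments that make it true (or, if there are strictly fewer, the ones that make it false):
is always true.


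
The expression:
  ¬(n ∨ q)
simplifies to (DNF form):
¬n ∧ ¬q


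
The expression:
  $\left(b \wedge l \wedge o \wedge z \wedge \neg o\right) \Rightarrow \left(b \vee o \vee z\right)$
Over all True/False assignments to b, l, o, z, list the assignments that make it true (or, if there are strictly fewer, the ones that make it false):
is always true.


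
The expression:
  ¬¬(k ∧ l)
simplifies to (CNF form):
k ∧ l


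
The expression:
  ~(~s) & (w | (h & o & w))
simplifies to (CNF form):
s & w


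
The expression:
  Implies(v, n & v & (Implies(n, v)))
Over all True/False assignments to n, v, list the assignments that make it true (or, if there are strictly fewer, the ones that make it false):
is false only for:
  n=False, v=True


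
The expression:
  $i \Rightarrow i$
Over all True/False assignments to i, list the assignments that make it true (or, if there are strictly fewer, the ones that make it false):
is always true.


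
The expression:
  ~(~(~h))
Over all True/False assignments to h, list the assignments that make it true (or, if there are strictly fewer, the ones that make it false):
is true only for:
  h=False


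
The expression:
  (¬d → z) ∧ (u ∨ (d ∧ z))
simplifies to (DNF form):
(d ∧ u) ∨ (d ∧ z) ∨ (u ∧ z)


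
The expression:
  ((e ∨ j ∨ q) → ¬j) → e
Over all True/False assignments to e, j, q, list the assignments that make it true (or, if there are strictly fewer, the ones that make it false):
is false only for:
  e=False, j=False, q=False;
  e=False, j=False, q=True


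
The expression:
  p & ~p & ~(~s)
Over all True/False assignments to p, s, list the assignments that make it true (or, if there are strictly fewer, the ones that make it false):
is never true.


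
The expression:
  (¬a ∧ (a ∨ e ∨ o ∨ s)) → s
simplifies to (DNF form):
a ∨ s ∨ (¬e ∧ ¬o)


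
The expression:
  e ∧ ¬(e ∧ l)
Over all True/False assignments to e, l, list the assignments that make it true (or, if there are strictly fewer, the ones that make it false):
is true only for:
  e=True, l=False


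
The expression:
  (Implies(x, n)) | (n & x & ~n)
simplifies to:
n | ~x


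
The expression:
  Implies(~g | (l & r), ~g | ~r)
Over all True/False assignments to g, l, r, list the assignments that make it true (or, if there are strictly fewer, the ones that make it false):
is false only for:
  g=True, l=True, r=True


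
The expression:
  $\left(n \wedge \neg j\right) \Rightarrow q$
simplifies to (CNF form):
$j \vee q \vee \neg n$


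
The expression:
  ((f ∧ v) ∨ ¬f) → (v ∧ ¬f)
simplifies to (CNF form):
(f ∨ v) ∧ (¬f ∨ ¬v)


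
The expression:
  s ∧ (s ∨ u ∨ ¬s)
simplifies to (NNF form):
s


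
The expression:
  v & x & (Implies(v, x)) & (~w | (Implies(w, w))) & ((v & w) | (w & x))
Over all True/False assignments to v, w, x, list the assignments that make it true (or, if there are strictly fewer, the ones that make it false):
is true only for:
  v=True, w=True, x=True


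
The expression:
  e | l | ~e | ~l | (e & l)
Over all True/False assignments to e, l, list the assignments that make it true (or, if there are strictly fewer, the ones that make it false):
is always true.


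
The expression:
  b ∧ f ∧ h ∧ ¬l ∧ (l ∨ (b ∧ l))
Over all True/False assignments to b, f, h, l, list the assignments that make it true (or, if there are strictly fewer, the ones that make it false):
is never true.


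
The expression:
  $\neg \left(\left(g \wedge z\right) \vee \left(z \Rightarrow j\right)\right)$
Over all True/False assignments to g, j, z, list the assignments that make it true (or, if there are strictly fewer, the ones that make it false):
is true only for:
  g=False, j=False, z=True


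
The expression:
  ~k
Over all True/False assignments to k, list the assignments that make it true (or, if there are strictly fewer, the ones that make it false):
is true only for:
  k=False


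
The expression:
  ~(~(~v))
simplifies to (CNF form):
~v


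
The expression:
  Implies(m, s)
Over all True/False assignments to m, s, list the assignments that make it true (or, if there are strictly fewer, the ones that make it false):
is false only for:
  m=True, s=False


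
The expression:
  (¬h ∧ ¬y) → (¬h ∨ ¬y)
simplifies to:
True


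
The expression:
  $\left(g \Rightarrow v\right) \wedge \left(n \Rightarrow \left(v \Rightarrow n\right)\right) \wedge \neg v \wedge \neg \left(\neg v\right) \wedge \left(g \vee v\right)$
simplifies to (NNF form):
$\text{False}$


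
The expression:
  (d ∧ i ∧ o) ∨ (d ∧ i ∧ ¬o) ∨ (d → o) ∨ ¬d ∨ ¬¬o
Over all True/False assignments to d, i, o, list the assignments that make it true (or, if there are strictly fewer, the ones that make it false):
is false only for:
  d=True, i=False, o=False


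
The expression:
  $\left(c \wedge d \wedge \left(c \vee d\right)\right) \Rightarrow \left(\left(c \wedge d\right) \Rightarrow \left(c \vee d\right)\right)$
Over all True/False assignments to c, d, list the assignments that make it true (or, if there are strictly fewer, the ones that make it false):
is always true.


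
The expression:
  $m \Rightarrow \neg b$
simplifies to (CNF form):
$\neg b \vee \neg m$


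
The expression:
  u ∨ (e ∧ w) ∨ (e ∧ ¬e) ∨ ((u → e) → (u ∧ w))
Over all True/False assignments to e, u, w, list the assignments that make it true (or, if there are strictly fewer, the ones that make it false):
is false only for:
  e=False, u=False, w=False;
  e=False, u=False, w=True;
  e=True, u=False, w=False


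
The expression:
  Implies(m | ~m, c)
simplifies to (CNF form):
c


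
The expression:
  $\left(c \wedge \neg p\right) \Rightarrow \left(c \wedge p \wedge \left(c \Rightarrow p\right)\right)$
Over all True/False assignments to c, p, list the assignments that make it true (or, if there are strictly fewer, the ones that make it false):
is false only for:
  c=True, p=False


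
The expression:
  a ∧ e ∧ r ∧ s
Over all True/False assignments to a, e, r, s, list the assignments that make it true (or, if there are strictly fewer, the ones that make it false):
is true only for:
  a=True, e=True, r=True, s=True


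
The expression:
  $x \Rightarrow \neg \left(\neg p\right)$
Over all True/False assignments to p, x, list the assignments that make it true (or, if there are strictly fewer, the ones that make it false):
is false only for:
  p=False, x=True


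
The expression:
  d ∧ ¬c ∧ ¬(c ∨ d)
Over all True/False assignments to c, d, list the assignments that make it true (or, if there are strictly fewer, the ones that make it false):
is never true.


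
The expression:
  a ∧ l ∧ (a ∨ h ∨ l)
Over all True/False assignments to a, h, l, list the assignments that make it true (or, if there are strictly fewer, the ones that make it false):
is true only for:
  a=True, h=False, l=True;
  a=True, h=True, l=True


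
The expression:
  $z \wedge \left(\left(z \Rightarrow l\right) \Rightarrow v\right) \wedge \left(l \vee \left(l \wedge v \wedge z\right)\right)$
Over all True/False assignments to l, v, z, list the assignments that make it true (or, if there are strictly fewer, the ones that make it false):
is true only for:
  l=True, v=True, z=True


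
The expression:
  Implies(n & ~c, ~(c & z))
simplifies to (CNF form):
True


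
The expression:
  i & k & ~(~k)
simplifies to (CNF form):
i & k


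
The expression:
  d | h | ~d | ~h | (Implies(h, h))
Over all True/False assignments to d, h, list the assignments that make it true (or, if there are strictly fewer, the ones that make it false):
is always true.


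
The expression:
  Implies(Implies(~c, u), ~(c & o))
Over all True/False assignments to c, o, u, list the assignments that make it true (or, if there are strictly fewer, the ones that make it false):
is false only for:
  c=True, o=True, u=False;
  c=True, o=True, u=True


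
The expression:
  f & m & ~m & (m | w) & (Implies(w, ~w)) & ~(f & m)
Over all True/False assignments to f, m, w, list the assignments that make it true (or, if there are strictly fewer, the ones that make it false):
is never true.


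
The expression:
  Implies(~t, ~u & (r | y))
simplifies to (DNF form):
t | (r & ~u) | (y & ~u)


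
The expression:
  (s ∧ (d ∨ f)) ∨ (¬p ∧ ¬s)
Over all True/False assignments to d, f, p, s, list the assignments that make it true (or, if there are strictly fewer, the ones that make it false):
is false only for:
  d=False, f=False, p=False, s=True;
  d=False, f=False, p=True, s=False;
  d=False, f=False, p=True, s=True;
  d=False, f=True, p=True, s=False;
  d=True, f=False, p=True, s=False;
  d=True, f=True, p=True, s=False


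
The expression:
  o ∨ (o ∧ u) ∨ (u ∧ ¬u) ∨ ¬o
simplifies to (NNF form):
True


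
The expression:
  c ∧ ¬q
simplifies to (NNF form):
c ∧ ¬q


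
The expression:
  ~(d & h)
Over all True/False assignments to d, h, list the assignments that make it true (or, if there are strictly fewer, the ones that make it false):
is false only for:
  d=True, h=True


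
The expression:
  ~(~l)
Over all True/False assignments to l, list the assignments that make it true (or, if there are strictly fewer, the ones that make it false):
is true only for:
  l=True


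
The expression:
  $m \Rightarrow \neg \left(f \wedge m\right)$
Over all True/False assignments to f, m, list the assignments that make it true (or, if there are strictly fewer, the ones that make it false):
is false only for:
  f=True, m=True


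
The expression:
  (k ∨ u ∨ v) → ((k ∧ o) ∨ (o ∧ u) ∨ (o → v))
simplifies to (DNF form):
True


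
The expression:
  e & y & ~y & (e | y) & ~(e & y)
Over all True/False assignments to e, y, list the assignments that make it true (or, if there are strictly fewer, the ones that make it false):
is never true.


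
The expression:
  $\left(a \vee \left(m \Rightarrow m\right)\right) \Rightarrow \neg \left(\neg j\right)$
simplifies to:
$j$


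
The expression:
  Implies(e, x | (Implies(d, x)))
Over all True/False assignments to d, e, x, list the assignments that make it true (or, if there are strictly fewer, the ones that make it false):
is false only for:
  d=True, e=True, x=False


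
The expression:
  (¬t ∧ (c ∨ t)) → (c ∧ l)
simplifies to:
l ∨ t ∨ ¬c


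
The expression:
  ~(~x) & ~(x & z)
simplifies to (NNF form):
x & ~z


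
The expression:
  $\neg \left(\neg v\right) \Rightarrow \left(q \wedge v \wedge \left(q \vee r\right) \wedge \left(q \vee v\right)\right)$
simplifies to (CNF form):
$q \vee \neg v$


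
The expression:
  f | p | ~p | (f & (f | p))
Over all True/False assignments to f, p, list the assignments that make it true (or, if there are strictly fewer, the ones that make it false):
is always true.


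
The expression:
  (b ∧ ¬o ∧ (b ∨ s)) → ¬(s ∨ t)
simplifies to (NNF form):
o ∨ (¬s ∧ ¬t) ∨ ¬b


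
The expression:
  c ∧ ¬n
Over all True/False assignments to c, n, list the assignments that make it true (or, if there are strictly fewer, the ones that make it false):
is true only for:
  c=True, n=False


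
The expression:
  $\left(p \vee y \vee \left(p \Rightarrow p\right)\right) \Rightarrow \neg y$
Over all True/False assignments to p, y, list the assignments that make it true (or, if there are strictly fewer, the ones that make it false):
is true only for:
  p=False, y=False;
  p=True, y=False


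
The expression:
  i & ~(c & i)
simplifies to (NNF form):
i & ~c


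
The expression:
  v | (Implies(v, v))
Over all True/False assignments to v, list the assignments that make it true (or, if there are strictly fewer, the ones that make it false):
is always true.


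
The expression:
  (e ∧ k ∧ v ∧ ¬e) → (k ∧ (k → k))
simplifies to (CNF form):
True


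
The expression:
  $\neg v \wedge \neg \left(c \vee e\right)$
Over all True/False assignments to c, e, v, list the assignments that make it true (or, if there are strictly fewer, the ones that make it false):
is true only for:
  c=False, e=False, v=False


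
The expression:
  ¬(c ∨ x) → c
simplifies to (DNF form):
c ∨ x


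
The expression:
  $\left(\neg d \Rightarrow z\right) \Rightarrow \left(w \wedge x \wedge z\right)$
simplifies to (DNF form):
$\left(\neg d \wedge \neg z\right) \vee \left(w \wedge x \wedge z\right)$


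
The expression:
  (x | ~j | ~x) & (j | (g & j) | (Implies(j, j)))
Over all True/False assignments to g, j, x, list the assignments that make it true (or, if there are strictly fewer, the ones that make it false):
is always true.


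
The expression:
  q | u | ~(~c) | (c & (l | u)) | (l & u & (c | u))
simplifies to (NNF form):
c | q | u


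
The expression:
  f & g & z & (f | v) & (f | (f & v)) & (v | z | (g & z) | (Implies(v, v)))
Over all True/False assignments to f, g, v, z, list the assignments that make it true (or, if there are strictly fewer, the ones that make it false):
is true only for:
  f=True, g=True, v=False, z=True;
  f=True, g=True, v=True, z=True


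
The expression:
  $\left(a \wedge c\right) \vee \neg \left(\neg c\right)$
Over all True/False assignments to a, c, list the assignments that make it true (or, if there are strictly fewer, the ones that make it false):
is true only for:
  a=False, c=True;
  a=True, c=True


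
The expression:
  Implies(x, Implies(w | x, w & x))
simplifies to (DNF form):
w | ~x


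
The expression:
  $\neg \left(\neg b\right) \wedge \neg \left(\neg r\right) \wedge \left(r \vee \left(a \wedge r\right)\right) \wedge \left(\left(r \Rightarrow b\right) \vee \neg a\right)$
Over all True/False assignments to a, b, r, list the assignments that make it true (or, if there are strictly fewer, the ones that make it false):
is true only for:
  a=False, b=True, r=True;
  a=True, b=True, r=True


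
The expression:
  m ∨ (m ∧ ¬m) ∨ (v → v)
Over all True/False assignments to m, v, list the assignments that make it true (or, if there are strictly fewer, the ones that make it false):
is always true.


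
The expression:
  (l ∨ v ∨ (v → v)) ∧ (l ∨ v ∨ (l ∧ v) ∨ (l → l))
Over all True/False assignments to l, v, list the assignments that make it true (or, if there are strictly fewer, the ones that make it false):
is always true.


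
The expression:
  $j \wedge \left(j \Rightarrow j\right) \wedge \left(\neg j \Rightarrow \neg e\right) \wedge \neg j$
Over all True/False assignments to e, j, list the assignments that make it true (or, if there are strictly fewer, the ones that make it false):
is never true.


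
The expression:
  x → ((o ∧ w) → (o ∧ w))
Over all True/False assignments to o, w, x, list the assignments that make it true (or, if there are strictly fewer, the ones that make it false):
is always true.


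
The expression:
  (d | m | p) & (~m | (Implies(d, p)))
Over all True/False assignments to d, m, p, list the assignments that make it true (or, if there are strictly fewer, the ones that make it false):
is false only for:
  d=False, m=False, p=False;
  d=True, m=True, p=False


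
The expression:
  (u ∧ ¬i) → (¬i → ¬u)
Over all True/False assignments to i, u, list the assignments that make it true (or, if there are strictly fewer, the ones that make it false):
is false only for:
  i=False, u=True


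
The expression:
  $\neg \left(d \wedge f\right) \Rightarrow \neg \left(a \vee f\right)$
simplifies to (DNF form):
$\left(d \wedge f\right) \vee \left(\neg a \wedge \neg f\right)$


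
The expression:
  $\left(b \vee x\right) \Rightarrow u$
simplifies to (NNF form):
$u \vee \left(\neg b \wedge \neg x\right)$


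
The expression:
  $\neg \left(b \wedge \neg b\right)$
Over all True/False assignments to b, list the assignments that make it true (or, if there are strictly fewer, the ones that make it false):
is always true.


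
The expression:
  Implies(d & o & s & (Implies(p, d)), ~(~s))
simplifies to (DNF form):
True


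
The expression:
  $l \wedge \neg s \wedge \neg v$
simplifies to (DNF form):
$l \wedge \neg s \wedge \neg v$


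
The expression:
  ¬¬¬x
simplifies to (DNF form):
¬x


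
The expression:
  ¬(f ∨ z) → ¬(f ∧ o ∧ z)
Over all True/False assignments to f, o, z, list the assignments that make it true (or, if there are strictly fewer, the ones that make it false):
is always true.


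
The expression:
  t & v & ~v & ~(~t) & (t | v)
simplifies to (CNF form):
False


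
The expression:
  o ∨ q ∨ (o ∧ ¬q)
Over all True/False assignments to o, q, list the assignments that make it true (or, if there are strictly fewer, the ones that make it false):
is false only for:
  o=False, q=False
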